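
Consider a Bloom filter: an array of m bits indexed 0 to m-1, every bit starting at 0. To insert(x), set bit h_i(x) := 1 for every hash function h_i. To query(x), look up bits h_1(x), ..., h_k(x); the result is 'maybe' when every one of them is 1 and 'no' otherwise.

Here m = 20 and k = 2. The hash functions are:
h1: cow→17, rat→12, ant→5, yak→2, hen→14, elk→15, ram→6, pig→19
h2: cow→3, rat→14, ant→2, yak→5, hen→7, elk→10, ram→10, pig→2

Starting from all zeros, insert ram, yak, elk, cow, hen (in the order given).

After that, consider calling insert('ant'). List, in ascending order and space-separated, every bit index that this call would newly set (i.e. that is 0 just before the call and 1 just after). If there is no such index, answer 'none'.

Answer: none

Derivation:
Start: bits=00000000000000000000
After insert 'ram': sets bits 6 10 -> bits=00000010001000000000
After insert 'yak': sets bits 2 5 -> bits=00100110001000000000
After insert 'elk': sets bits 10 15 -> bits=00100110001000010000
After insert 'cow': sets bits 3 17 -> bits=00110110001000010100
After insert 'hen': sets bits 7 14 -> bits=00110111001000110100
insert 'ant' would touch bits 2 5; currently bit2=1, bit5=1
Bits that are 0 among those (would change 0->1): none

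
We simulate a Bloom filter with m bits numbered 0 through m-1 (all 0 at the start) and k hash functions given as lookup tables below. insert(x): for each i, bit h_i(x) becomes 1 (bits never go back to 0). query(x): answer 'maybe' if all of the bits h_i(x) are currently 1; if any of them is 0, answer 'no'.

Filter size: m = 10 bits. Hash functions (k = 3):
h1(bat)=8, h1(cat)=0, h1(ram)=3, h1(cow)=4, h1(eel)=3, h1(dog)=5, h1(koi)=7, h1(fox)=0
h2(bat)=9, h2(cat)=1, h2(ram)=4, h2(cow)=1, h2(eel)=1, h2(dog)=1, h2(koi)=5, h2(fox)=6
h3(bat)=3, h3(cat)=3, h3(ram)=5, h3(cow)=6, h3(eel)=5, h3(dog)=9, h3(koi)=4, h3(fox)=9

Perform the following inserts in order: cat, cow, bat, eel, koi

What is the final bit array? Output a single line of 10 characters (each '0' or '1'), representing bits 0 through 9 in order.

Start: bits=0000000000
After insert 'cat': sets bits 0 1 3 -> bits=1101000000
After insert 'cow': sets bits 1 4 6 -> bits=1101101000
After insert 'bat': sets bits 3 8 9 -> bits=1101101011
After insert 'eel': sets bits 1 3 5 -> bits=1101111011
After insert 'koi': sets bits 4 5 7 -> bits=1101111111

Answer: 1101111111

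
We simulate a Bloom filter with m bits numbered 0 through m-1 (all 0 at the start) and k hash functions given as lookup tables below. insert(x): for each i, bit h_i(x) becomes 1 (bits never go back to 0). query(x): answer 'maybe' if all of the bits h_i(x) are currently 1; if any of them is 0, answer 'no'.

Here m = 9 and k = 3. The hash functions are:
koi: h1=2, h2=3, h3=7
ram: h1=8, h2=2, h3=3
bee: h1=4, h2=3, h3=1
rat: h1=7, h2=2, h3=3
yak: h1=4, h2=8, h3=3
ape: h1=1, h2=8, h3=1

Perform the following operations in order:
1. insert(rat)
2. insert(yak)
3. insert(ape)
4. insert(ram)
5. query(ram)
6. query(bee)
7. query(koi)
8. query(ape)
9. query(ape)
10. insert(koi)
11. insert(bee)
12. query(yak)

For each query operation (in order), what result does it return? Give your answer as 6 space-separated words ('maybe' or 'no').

Start: bits=000000000
Op 1: insert rat -> sets bits 2 3 7 -> bits=001100010
Op 2: insert yak -> sets bits 3 4 8 -> bits=001110011
Op 3: insert ape -> sets bits 1 8 -> bits=011110011
Op 4: insert ram -> sets bits 2 3 8 -> bits=011110011
Op 5: query ram -> checks bit2=1, bit3=1, bit8=1 (all 1) -> maybe
Op 6: query bee -> checks bit1=1, bit3=1, bit4=1 (all 1) -> maybe
Op 7: query koi -> checks bit2=1, bit3=1, bit7=1 (all 1) -> maybe
Op 8: query ape -> checks bit1=1, bit8=1 (all 1) -> maybe
Op 9: query ape -> checks bit1=1, bit8=1 (all 1) -> maybe
Op 10: insert koi -> sets bits 2 3 7 -> bits=011110011
Op 11: insert bee -> sets bits 1 3 4 -> bits=011110011
Op 12: query yak -> checks bit3=1, bit4=1, bit8=1 (all 1) -> maybe
Query results in order: maybe maybe maybe maybe maybe maybe

Answer: maybe maybe maybe maybe maybe maybe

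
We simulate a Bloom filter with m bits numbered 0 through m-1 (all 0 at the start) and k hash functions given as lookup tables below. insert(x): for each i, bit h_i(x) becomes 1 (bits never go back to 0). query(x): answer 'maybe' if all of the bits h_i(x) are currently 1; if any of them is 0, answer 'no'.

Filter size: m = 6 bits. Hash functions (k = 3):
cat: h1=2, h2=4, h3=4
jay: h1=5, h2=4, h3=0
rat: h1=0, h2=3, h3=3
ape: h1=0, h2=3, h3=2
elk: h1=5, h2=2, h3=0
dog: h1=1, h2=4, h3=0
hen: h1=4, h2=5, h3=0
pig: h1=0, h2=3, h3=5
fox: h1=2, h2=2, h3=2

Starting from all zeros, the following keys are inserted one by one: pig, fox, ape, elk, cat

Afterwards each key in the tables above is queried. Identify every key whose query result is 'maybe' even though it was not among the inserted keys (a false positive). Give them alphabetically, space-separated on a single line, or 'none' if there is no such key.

Answer: hen jay rat

Derivation:
Start: bits=000000
After insert 'pig': sets bits 0 3 5 -> bits=100101
After insert 'fox': sets bits 2 -> bits=101101
After insert 'ape': sets bits 0 2 3 -> bits=101101
After insert 'elk': sets bits 0 2 5 -> bits=101101
After insert 'cat': sets bits 2 4 -> bits=101111
Not inserted: dog hen jay rat — query each against bits=101111:
query dog: checks bit0=1, bit1=0, bit4=1 (has a 0) -> no => not a false positive
query hen: checks bit0=1, bit4=1, bit5=1 (all 1) -> maybe => FALSE POSITIVE
query jay: checks bit0=1, bit4=1, bit5=1 (all 1) -> maybe => FALSE POSITIVE
query rat: checks bit0=1, bit3=1 (all 1) -> maybe => FALSE POSITIVE
False positives (alphabetical): hen jay rat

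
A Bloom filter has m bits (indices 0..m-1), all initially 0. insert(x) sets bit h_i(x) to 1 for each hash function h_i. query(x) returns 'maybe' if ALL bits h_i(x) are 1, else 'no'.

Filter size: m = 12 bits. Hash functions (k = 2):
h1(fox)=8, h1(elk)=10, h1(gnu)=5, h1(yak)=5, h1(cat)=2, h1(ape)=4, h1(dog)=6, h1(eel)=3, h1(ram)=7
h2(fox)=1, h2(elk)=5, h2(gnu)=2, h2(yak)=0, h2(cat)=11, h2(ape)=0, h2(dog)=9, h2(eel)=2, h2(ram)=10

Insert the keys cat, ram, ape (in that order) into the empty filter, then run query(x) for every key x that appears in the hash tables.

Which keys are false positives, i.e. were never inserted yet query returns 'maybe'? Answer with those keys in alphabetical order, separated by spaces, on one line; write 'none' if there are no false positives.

Start: bits=000000000000
After insert 'cat': sets bits 2 11 -> bits=001000000001
After insert 'ram': sets bits 7 10 -> bits=001000010011
After insert 'ape': sets bits 0 4 -> bits=101010010011
Not inserted: dog eel elk fox gnu yak — query each against bits=101010010011:
query dog: checks bit6=0, bit9=0 (has a 0) -> no => not a false positive
query eel: checks bit2=1, bit3=0 (has a 0) -> no => not a false positive
query elk: checks bit5=0, bit10=1 (has a 0) -> no => not a false positive
query fox: checks bit1=0, bit8=0 (has a 0) -> no => not a false positive
query gnu: checks bit2=1, bit5=0 (has a 0) -> no => not a false positive
query yak: checks bit0=1, bit5=0 (has a 0) -> no => not a false positive
False positives (alphabetical): none

Answer: none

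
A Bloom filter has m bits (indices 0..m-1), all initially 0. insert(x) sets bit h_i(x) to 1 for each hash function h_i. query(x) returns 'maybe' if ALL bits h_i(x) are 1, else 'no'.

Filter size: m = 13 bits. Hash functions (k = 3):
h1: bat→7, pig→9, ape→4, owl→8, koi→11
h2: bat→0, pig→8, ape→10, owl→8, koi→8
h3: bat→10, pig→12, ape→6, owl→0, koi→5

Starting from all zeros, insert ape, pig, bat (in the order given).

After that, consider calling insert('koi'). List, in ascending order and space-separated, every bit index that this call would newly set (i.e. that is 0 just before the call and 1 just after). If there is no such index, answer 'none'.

Answer: 5 11

Derivation:
Start: bits=0000000000000
After insert 'ape': sets bits 4 6 10 -> bits=0000101000100
After insert 'pig': sets bits 8 9 12 -> bits=0000101011101
After insert 'bat': sets bits 0 7 10 -> bits=1000101111101
insert 'koi' would touch bits 5 8 11; currently bit5=0, bit8=1, bit11=0
Bits that are 0 among those (would change 0->1): 5 11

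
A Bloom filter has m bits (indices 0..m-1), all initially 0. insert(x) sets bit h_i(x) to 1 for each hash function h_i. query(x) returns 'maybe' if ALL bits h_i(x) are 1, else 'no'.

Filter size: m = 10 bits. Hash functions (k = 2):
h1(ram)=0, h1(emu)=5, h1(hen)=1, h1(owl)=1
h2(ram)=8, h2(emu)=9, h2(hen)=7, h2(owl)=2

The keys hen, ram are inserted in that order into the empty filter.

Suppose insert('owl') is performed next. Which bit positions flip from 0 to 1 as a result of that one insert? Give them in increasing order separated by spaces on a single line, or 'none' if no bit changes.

Answer: 2

Derivation:
Start: bits=0000000000
After insert 'hen': sets bits 1 7 -> bits=0100000100
After insert 'ram': sets bits 0 8 -> bits=1100000110
insert 'owl' would touch bits 1 2; currently bit1=1, bit2=0
Bits that are 0 among those (would change 0->1): 2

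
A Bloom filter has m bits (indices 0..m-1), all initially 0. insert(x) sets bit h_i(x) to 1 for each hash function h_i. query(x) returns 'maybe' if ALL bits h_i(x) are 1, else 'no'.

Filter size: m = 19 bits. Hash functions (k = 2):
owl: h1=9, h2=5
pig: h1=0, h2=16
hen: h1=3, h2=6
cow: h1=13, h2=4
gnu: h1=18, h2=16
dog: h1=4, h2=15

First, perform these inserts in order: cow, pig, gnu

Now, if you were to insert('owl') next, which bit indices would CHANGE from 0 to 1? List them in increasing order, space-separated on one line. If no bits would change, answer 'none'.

Start: bits=0000000000000000000
After insert 'cow': sets bits 4 13 -> bits=0000100000000100000
After insert 'pig': sets bits 0 16 -> bits=1000100000000100100
After insert 'gnu': sets bits 16 18 -> bits=1000100000000100101
insert 'owl' would touch bits 5 9; currently bit5=0, bit9=0
Bits that are 0 among those (would change 0->1): 5 9

Answer: 5 9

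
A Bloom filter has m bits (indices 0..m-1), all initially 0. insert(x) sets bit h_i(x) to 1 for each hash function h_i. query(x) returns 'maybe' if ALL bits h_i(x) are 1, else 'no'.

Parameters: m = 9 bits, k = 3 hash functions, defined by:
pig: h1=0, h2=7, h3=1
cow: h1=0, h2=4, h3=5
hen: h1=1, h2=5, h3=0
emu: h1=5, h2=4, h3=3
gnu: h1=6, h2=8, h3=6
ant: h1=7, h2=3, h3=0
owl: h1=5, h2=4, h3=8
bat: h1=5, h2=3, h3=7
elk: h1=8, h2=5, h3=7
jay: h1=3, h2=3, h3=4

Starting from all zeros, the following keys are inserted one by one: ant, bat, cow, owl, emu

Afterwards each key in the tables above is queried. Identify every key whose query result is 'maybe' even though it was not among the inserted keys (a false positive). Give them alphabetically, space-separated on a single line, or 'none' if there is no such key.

Start: bits=000000000
After insert 'ant': sets bits 0 3 7 -> bits=100100010
After insert 'bat': sets bits 3 5 7 -> bits=100101010
After insert 'cow': sets bits 0 4 5 -> bits=100111010
After insert 'owl': sets bits 4 5 8 -> bits=100111011
After insert 'emu': sets bits 3 4 5 -> bits=100111011
Not inserted: elk gnu hen jay pig — query each against bits=100111011:
query elk: checks bit5=1, bit7=1, bit8=1 (all 1) -> maybe => FALSE POSITIVE
query gnu: checks bit6=0, bit8=1 (has a 0) -> no => not a false positive
query hen: checks bit0=1, bit1=0, bit5=1 (has a 0) -> no => not a false positive
query jay: checks bit3=1, bit4=1 (all 1) -> maybe => FALSE POSITIVE
query pig: checks bit0=1, bit1=0, bit7=1 (has a 0) -> no => not a false positive
False positives (alphabetical): elk jay

Answer: elk jay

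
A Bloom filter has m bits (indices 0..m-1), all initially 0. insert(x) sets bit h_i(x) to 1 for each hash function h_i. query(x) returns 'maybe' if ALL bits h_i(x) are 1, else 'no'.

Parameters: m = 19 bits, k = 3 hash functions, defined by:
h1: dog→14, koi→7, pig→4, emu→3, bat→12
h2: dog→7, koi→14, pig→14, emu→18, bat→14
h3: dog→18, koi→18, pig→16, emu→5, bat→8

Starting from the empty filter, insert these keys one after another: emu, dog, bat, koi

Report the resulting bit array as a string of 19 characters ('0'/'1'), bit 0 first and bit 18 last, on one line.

Answer: 0001010110001010001

Derivation:
Start: bits=0000000000000000000
After insert 'emu': sets bits 3 5 18 -> bits=0001010000000000001
After insert 'dog': sets bits 7 14 18 -> bits=0001010100000010001
After insert 'bat': sets bits 8 12 14 -> bits=0001010110001010001
After insert 'koi': sets bits 7 14 18 -> bits=0001010110001010001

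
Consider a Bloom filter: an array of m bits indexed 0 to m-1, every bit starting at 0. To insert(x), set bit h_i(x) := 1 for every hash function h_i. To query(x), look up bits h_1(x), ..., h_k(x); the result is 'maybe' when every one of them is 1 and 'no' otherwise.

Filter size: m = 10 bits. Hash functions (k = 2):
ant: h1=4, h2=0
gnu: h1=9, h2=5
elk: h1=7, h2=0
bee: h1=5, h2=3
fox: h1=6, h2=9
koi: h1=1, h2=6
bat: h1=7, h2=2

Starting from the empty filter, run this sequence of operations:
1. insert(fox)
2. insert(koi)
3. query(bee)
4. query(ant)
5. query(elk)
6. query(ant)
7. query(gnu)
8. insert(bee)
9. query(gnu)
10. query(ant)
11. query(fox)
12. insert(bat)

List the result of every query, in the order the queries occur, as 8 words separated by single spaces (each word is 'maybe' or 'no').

Start: bits=0000000000
Op 1: insert fox -> sets bits 6 9 -> bits=0000001001
Op 2: insert koi -> sets bits 1 6 -> bits=0100001001
Op 3: query bee -> checks bit3=0, bit5=0 (has a 0) -> no
Op 4: query ant -> checks bit0=0, bit4=0 (has a 0) -> no
Op 5: query elk -> checks bit0=0, bit7=0 (has a 0) -> no
Op 6: query ant -> checks bit0=0, bit4=0 (has a 0) -> no
Op 7: query gnu -> checks bit5=0, bit9=1 (has a 0) -> no
Op 8: insert bee -> sets bits 3 5 -> bits=0101011001
Op 9: query gnu -> checks bit5=1, bit9=1 (all 1) -> maybe
Op 10: query ant -> checks bit0=0, bit4=0 (has a 0) -> no
Op 11: query fox -> checks bit6=1, bit9=1 (all 1) -> maybe
Op 12: insert bat -> sets bits 2 7 -> bits=0111011101
Query results in order: no no no no no maybe no maybe

Answer: no no no no no maybe no maybe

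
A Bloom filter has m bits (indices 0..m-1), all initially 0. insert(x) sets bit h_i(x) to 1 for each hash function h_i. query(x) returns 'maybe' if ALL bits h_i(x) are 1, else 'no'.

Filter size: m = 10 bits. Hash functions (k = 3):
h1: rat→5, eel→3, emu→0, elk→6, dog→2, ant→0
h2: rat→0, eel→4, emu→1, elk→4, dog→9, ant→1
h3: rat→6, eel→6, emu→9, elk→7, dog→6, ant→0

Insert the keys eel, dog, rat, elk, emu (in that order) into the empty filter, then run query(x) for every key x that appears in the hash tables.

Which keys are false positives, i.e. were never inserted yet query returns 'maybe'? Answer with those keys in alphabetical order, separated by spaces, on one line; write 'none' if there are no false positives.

Start: bits=0000000000
After insert 'eel': sets bits 3 4 6 -> bits=0001101000
After insert 'dog': sets bits 2 6 9 -> bits=0011101001
After insert 'rat': sets bits 0 5 6 -> bits=1011111001
After insert 'elk': sets bits 4 6 7 -> bits=1011111101
After insert 'emu': sets bits 0 1 9 -> bits=1111111101
Not inserted: ant — query each against bits=1111111101:
query ant: checks bit0=1, bit1=1 (all 1) -> maybe => FALSE POSITIVE
False positives (alphabetical): ant

Answer: ant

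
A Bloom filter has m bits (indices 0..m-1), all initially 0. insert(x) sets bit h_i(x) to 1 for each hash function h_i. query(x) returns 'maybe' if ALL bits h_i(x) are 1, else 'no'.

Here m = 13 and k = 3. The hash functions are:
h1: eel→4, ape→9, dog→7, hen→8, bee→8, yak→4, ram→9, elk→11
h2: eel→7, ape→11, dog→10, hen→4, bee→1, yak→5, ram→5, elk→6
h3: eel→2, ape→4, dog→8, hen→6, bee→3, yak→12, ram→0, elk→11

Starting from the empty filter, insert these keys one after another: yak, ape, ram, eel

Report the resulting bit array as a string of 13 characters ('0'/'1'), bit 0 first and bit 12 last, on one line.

Start: bits=0000000000000
After insert 'yak': sets bits 4 5 12 -> bits=0000110000001
After insert 'ape': sets bits 4 9 11 -> bits=0000110001011
After insert 'ram': sets bits 0 5 9 -> bits=1000110001011
After insert 'eel': sets bits 2 4 7 -> bits=1010110101011

Answer: 1010110101011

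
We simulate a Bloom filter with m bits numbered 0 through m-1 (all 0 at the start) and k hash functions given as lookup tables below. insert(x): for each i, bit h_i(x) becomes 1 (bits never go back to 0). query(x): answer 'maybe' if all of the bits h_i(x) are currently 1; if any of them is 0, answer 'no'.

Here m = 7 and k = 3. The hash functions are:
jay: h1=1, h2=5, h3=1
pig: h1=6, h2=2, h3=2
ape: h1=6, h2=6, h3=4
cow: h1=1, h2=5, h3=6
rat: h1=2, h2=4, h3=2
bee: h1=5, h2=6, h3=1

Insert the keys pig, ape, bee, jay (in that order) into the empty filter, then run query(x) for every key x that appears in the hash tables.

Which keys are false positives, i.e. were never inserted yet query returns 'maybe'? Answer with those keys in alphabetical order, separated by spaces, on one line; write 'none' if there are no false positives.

Answer: cow rat

Derivation:
Start: bits=0000000
After insert 'pig': sets bits 2 6 -> bits=0010001
After insert 'ape': sets bits 4 6 -> bits=0010101
After insert 'bee': sets bits 1 5 6 -> bits=0110111
After insert 'jay': sets bits 1 5 -> bits=0110111
Not inserted: cow rat — query each against bits=0110111:
query cow: checks bit1=1, bit5=1, bit6=1 (all 1) -> maybe => FALSE POSITIVE
query rat: checks bit2=1, bit4=1 (all 1) -> maybe => FALSE POSITIVE
False positives (alphabetical): cow rat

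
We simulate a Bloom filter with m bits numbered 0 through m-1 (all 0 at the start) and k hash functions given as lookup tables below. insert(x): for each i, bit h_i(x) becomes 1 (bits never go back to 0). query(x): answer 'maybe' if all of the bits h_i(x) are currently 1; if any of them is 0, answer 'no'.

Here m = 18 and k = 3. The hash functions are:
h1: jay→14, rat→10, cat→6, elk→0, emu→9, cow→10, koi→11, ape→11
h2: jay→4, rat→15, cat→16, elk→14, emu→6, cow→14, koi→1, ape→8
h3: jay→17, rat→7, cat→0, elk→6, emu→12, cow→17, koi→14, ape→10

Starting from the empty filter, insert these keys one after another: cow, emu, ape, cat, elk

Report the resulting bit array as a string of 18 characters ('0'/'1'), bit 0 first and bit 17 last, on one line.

Start: bits=000000000000000000
After insert 'cow': sets bits 10 14 17 -> bits=000000000010001001
After insert 'emu': sets bits 6 9 12 -> bits=000000100110101001
After insert 'ape': sets bits 8 10 11 -> bits=000000101111101001
After insert 'cat': sets bits 0 6 16 -> bits=100000101111101011
After insert 'elk': sets bits 0 6 14 -> bits=100000101111101011

Answer: 100000101111101011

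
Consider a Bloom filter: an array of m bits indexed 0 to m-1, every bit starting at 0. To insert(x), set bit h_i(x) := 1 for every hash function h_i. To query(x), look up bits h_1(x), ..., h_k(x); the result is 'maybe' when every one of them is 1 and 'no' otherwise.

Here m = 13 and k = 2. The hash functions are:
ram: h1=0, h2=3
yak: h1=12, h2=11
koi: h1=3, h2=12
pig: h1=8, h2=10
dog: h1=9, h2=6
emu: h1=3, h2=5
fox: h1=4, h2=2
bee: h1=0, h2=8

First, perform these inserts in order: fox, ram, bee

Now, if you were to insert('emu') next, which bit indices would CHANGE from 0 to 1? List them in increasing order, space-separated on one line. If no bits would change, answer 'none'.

Answer: 5

Derivation:
Start: bits=0000000000000
After insert 'fox': sets bits 2 4 -> bits=0010100000000
After insert 'ram': sets bits 0 3 -> bits=1011100000000
After insert 'bee': sets bits 0 8 -> bits=1011100010000
insert 'emu' would touch bits 3 5; currently bit3=1, bit5=0
Bits that are 0 among those (would change 0->1): 5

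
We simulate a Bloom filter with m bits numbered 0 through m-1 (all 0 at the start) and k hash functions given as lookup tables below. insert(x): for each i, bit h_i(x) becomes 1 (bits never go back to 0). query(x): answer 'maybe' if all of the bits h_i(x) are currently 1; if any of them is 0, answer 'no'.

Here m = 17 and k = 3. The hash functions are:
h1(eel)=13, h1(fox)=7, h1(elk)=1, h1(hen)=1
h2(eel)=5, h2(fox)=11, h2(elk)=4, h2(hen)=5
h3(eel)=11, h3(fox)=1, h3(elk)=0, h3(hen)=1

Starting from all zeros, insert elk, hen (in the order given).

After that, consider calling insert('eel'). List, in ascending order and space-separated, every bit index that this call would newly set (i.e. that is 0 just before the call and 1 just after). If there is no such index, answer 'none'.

Start: bits=00000000000000000
After insert 'elk': sets bits 0 1 4 -> bits=11001000000000000
After insert 'hen': sets bits 1 5 -> bits=11001100000000000
insert 'eel' would touch bits 5 11 13; currently bit5=1, bit11=0, bit13=0
Bits that are 0 among those (would change 0->1): 11 13

Answer: 11 13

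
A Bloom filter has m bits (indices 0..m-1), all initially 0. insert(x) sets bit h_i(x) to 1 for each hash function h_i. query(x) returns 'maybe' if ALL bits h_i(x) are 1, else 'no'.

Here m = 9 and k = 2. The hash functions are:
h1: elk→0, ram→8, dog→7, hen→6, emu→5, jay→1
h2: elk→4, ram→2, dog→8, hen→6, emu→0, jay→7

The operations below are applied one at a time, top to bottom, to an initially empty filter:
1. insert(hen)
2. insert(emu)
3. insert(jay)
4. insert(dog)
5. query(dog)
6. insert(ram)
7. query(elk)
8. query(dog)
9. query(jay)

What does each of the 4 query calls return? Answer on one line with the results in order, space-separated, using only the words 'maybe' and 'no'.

Answer: maybe no maybe maybe

Derivation:
Start: bits=000000000
Op 1: insert hen -> sets bits 6 -> bits=000000100
Op 2: insert emu -> sets bits 0 5 -> bits=100001100
Op 3: insert jay -> sets bits 1 7 -> bits=110001110
Op 4: insert dog -> sets bits 7 8 -> bits=110001111
Op 5: query dog -> checks bit7=1, bit8=1 (all 1) -> maybe
Op 6: insert ram -> sets bits 2 8 -> bits=111001111
Op 7: query elk -> checks bit0=1, bit4=0 (has a 0) -> no
Op 8: query dog -> checks bit7=1, bit8=1 (all 1) -> maybe
Op 9: query jay -> checks bit1=1, bit7=1 (all 1) -> maybe
Query results in order: maybe no maybe maybe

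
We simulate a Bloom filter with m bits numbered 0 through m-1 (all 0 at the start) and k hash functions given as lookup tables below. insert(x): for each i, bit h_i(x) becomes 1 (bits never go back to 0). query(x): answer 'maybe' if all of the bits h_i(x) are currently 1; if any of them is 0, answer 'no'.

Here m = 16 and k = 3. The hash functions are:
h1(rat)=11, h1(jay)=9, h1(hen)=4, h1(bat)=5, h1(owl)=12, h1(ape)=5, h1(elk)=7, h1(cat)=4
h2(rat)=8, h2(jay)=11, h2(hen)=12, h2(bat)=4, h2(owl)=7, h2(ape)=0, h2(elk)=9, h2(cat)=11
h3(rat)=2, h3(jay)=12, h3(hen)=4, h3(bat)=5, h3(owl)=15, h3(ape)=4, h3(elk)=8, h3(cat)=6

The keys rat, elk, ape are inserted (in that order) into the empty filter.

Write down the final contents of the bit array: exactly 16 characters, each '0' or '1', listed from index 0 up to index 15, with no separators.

Answer: 1010110111010000

Derivation:
Start: bits=0000000000000000
After insert 'rat': sets bits 2 8 11 -> bits=0010000010010000
After insert 'elk': sets bits 7 8 9 -> bits=0010000111010000
After insert 'ape': sets bits 0 4 5 -> bits=1010110111010000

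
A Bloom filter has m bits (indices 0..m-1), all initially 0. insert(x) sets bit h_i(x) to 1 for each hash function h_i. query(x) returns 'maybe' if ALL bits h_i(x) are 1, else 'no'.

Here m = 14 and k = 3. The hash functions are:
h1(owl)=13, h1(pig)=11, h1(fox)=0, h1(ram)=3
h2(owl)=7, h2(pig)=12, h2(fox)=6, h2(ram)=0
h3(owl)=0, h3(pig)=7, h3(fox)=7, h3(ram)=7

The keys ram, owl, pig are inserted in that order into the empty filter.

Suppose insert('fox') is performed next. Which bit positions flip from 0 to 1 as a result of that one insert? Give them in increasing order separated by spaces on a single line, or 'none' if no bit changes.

Answer: 6

Derivation:
Start: bits=00000000000000
After insert 'ram': sets bits 0 3 7 -> bits=10010001000000
After insert 'owl': sets bits 0 7 13 -> bits=10010001000001
After insert 'pig': sets bits 7 11 12 -> bits=10010001000111
insert 'fox' would touch bits 0 6 7; currently bit0=1, bit6=0, bit7=1
Bits that are 0 among those (would change 0->1): 6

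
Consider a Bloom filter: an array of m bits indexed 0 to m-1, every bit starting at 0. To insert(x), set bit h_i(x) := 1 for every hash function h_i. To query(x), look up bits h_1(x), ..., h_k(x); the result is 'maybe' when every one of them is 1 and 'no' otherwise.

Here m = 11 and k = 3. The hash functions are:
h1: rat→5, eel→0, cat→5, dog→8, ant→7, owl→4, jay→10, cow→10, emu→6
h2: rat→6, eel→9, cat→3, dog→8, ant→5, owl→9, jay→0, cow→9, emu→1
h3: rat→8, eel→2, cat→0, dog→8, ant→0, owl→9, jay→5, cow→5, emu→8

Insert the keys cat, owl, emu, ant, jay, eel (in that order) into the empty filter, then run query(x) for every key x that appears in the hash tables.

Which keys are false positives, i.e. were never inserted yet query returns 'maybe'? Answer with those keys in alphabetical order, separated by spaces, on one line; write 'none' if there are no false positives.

Start: bits=00000000000
After insert 'cat': sets bits 0 3 5 -> bits=10010100000
After insert 'owl': sets bits 4 9 -> bits=10011100010
After insert 'emu': sets bits 1 6 8 -> bits=11011110110
After insert 'ant': sets bits 0 5 7 -> bits=11011111110
After insert 'jay': sets bits 0 5 10 -> bits=11011111111
After insert 'eel': sets bits 0 2 9 -> bits=11111111111
Not inserted: cow dog rat — query each against bits=11111111111:
query cow: checks bit5=1, bit9=1, bit10=1 (all 1) -> maybe => FALSE POSITIVE
query dog: checks bit8=1 (all 1) -> maybe => FALSE POSITIVE
query rat: checks bit5=1, bit6=1, bit8=1 (all 1) -> maybe => FALSE POSITIVE
False positives (alphabetical): cow dog rat

Answer: cow dog rat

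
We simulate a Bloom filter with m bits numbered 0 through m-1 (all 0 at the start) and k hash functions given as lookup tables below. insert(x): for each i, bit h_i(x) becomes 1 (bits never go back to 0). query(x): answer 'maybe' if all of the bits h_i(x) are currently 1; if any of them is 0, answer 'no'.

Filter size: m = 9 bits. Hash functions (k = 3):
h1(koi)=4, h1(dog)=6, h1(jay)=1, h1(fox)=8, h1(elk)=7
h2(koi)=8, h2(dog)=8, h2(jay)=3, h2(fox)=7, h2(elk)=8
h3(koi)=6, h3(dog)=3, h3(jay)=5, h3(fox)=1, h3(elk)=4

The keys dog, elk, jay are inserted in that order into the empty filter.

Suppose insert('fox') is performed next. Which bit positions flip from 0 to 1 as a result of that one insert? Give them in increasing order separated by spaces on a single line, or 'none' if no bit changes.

Start: bits=000000000
After insert 'dog': sets bits 3 6 8 -> bits=000100101
After insert 'elk': sets bits 4 7 8 -> bits=000110111
After insert 'jay': sets bits 1 3 5 -> bits=010111111
insert 'fox' would touch bits 1 7 8; currently bit1=1, bit7=1, bit8=1
Bits that are 0 among those (would change 0->1): none

Answer: none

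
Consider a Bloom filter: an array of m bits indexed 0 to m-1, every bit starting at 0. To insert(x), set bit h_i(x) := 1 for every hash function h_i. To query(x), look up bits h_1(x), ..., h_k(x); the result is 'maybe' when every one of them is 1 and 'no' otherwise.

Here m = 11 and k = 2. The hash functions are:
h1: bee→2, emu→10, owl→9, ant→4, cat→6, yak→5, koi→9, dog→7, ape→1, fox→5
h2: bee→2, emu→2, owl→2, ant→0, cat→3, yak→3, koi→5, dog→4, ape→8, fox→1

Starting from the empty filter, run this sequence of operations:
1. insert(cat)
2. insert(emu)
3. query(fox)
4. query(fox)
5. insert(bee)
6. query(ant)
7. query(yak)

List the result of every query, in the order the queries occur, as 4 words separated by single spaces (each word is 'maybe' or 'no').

Answer: no no no no

Derivation:
Start: bits=00000000000
Op 1: insert cat -> sets bits 3 6 -> bits=00010010000
Op 2: insert emu -> sets bits 2 10 -> bits=00110010001
Op 3: query fox -> checks bit1=0, bit5=0 (has a 0) -> no
Op 4: query fox -> checks bit1=0, bit5=0 (has a 0) -> no
Op 5: insert bee -> sets bits 2 -> bits=00110010001
Op 6: query ant -> checks bit0=0, bit4=0 (has a 0) -> no
Op 7: query yak -> checks bit3=1, bit5=0 (has a 0) -> no
Query results in order: no no no no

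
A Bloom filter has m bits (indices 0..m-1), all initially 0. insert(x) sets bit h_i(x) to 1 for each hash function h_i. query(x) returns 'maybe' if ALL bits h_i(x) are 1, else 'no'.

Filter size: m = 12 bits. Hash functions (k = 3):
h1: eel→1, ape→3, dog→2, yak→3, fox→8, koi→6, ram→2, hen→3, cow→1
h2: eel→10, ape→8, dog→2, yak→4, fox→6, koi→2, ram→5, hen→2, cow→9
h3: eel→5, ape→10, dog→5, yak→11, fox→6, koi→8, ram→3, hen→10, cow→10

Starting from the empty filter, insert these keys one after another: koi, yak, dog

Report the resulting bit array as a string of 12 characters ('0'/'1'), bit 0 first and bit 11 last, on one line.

Answer: 001111101001

Derivation:
Start: bits=000000000000
After insert 'koi': sets bits 2 6 8 -> bits=001000101000
After insert 'yak': sets bits 3 4 11 -> bits=001110101001
After insert 'dog': sets bits 2 5 -> bits=001111101001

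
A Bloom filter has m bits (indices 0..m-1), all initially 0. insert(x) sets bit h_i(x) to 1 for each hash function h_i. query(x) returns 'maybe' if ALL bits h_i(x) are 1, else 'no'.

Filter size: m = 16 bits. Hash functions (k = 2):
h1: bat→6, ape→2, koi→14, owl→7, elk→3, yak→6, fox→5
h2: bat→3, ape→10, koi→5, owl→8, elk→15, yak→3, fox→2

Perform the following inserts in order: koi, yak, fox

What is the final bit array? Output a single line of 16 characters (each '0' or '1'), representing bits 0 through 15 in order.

Start: bits=0000000000000000
After insert 'koi': sets bits 5 14 -> bits=0000010000000010
After insert 'yak': sets bits 3 6 -> bits=0001011000000010
After insert 'fox': sets bits 2 5 -> bits=0011011000000010

Answer: 0011011000000010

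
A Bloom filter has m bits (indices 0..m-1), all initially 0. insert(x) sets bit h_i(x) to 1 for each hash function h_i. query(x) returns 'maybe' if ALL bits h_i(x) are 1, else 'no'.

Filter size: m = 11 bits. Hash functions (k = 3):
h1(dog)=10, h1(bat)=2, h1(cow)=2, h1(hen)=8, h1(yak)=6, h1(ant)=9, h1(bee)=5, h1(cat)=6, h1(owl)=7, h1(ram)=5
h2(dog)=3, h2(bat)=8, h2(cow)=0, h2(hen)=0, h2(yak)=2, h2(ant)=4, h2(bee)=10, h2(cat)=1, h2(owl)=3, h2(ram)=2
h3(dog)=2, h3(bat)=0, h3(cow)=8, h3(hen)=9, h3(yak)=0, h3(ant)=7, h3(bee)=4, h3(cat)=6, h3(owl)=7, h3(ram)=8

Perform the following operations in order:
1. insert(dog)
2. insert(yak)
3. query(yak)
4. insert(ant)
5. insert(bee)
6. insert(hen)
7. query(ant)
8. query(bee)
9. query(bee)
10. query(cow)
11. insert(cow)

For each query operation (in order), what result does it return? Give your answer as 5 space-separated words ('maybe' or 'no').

Start: bits=00000000000
Op 1: insert dog -> sets bits 2 3 10 -> bits=00110000001
Op 2: insert yak -> sets bits 0 2 6 -> bits=10110010001
Op 3: query yak -> checks bit0=1, bit2=1, bit6=1 (all 1) -> maybe
Op 4: insert ant -> sets bits 4 7 9 -> bits=10111011011
Op 5: insert bee -> sets bits 4 5 10 -> bits=10111111011
Op 6: insert hen -> sets bits 0 8 9 -> bits=10111111111
Op 7: query ant -> checks bit4=1, bit7=1, bit9=1 (all 1) -> maybe
Op 8: query bee -> checks bit4=1, bit5=1, bit10=1 (all 1) -> maybe
Op 9: query bee -> checks bit4=1, bit5=1, bit10=1 (all 1) -> maybe
Op 10: query cow -> checks bit0=1, bit2=1, bit8=1 (all 1) -> maybe
Op 11: insert cow -> sets bits 0 2 8 -> bits=10111111111
Query results in order: maybe maybe maybe maybe maybe

Answer: maybe maybe maybe maybe maybe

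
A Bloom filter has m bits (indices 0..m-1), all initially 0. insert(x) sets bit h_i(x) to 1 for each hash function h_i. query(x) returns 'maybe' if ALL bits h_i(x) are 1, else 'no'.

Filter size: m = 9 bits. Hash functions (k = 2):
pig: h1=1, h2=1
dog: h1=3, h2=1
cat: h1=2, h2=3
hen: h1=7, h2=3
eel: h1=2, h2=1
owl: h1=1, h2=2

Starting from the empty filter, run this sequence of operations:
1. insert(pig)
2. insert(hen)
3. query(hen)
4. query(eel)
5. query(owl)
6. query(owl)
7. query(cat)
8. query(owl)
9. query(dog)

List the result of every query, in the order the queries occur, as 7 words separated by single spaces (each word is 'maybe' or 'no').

Answer: maybe no no no no no maybe

Derivation:
Start: bits=000000000
Op 1: insert pig -> sets bits 1 -> bits=010000000
Op 2: insert hen -> sets bits 3 7 -> bits=010100010
Op 3: query hen -> checks bit3=1, bit7=1 (all 1) -> maybe
Op 4: query eel -> checks bit1=1, bit2=0 (has a 0) -> no
Op 5: query owl -> checks bit1=1, bit2=0 (has a 0) -> no
Op 6: query owl -> checks bit1=1, bit2=0 (has a 0) -> no
Op 7: query cat -> checks bit2=0, bit3=1 (has a 0) -> no
Op 8: query owl -> checks bit1=1, bit2=0 (has a 0) -> no
Op 9: query dog -> checks bit1=1, bit3=1 (all 1) -> maybe
Query results in order: maybe no no no no no maybe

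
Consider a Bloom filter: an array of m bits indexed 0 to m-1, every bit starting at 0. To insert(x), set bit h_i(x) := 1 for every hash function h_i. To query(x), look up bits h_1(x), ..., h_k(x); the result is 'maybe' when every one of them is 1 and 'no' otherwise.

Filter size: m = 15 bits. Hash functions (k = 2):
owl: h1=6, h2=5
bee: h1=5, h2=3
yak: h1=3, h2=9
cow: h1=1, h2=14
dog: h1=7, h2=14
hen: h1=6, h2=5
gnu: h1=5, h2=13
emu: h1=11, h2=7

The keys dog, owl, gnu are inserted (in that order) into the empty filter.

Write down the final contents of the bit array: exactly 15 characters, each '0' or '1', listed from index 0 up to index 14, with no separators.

Start: bits=000000000000000
After insert 'dog': sets bits 7 14 -> bits=000000010000001
After insert 'owl': sets bits 5 6 -> bits=000001110000001
After insert 'gnu': sets bits 5 13 -> bits=000001110000011

Answer: 000001110000011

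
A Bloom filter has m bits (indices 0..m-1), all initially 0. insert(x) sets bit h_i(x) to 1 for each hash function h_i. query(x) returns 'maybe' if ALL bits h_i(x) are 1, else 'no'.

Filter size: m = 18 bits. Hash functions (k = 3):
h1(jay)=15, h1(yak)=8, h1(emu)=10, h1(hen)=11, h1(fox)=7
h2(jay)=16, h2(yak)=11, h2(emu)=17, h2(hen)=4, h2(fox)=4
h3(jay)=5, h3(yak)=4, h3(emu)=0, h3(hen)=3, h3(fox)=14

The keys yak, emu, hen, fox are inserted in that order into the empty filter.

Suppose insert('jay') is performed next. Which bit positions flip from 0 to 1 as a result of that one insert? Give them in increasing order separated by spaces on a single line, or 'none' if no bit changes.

Answer: 5 15 16

Derivation:
Start: bits=000000000000000000
After insert 'yak': sets bits 4 8 11 -> bits=000010001001000000
After insert 'emu': sets bits 0 10 17 -> bits=100010001011000001
After insert 'hen': sets bits 3 4 11 -> bits=100110001011000001
After insert 'fox': sets bits 4 7 14 -> bits=100110011011001001
insert 'jay' would touch bits 5 15 16; currently bit5=0, bit15=0, bit16=0
Bits that are 0 among those (would change 0->1): 5 15 16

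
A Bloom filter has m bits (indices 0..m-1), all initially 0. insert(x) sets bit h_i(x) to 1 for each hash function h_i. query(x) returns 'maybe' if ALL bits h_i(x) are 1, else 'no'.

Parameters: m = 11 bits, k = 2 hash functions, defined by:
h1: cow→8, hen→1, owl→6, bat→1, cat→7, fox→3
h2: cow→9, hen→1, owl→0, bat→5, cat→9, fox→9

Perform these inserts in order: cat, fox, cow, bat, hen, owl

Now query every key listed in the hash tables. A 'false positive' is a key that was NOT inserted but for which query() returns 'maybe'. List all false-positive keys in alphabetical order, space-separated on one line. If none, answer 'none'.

Answer: none

Derivation:
Start: bits=00000000000
After insert 'cat': sets bits 7 9 -> bits=00000001010
After insert 'fox': sets bits 3 9 -> bits=00010001010
After insert 'cow': sets bits 8 9 -> bits=00010001110
After insert 'bat': sets bits 1 5 -> bits=01010101110
After insert 'hen': sets bits 1 -> bits=01010101110
After insert 'owl': sets bits 0 6 -> bits=11010111110
Not inserted: (none) — query each against bits=11010111110:
False positives (alphabetical): none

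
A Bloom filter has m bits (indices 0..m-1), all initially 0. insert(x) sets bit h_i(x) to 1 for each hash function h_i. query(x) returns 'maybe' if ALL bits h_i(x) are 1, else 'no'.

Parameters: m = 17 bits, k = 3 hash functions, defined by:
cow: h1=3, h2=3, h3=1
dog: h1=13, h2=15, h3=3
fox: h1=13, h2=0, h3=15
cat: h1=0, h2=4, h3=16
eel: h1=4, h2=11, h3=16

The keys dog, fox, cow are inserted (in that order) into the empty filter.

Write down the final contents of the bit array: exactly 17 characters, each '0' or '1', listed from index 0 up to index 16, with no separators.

Answer: 11010000000001010

Derivation:
Start: bits=00000000000000000
After insert 'dog': sets bits 3 13 15 -> bits=00010000000001010
After insert 'fox': sets bits 0 13 15 -> bits=10010000000001010
After insert 'cow': sets bits 1 3 -> bits=11010000000001010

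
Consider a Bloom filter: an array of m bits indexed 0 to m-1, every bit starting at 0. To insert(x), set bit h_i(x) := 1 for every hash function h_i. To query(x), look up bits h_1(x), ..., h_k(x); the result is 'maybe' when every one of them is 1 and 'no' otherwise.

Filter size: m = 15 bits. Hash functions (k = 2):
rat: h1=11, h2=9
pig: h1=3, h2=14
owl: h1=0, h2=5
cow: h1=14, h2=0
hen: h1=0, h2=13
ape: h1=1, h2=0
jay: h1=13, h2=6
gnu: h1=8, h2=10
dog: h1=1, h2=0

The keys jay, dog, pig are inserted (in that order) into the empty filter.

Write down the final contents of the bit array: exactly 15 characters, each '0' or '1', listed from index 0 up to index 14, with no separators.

Answer: 110100100000011

Derivation:
Start: bits=000000000000000
After insert 'jay': sets bits 6 13 -> bits=000000100000010
After insert 'dog': sets bits 0 1 -> bits=110000100000010
After insert 'pig': sets bits 3 14 -> bits=110100100000011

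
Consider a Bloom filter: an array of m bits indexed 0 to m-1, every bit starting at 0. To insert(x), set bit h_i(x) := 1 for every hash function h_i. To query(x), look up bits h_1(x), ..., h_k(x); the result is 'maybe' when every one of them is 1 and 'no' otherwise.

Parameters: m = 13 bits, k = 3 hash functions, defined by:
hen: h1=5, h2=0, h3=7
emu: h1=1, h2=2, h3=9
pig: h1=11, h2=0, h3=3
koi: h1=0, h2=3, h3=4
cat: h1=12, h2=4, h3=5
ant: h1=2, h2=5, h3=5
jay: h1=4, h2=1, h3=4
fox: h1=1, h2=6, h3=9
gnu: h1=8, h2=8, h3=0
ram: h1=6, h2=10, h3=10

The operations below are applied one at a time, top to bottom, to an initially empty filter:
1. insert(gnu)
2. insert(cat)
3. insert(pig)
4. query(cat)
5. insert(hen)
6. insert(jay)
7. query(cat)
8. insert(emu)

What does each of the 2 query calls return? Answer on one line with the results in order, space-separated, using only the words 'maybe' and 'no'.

Start: bits=0000000000000
Op 1: insert gnu -> sets bits 0 8 -> bits=1000000010000
Op 2: insert cat -> sets bits 4 5 12 -> bits=1000110010001
Op 3: insert pig -> sets bits 0 3 11 -> bits=1001110010011
Op 4: query cat -> checks bit4=1, bit5=1, bit12=1 (all 1) -> maybe
Op 5: insert hen -> sets bits 0 5 7 -> bits=1001110110011
Op 6: insert jay -> sets bits 1 4 -> bits=1101110110011
Op 7: query cat -> checks bit4=1, bit5=1, bit12=1 (all 1) -> maybe
Op 8: insert emu -> sets bits 1 2 9 -> bits=1111110111011
Query results in order: maybe maybe

Answer: maybe maybe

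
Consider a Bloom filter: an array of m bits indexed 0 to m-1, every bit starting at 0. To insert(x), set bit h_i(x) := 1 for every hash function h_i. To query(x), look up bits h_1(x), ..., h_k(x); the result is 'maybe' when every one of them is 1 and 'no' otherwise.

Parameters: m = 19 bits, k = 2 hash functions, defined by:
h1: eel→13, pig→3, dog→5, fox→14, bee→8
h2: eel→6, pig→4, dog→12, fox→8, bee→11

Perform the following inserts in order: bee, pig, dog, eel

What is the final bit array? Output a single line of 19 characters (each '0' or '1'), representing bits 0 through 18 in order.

Answer: 0001111010011100000

Derivation:
Start: bits=0000000000000000000
After insert 'bee': sets bits 8 11 -> bits=0000000010010000000
After insert 'pig': sets bits 3 4 -> bits=0001100010010000000
After insert 'dog': sets bits 5 12 -> bits=0001110010011000000
After insert 'eel': sets bits 6 13 -> bits=0001111010011100000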